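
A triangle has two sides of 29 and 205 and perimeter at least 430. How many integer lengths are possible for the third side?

Triangle inequality: 176 < x < 234. Perimeter ≥ 430 gives x ≥ 430 − 29 − 205 = 196.
So 196 ≤ x < 234; integers 196 through 233: 38 values.

38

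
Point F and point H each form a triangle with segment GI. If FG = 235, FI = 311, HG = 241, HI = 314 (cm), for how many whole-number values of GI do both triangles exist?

469

From triangle FGI: 76 < GI < 546.
From triangle HGI: 73 < GI < 555.
Intersection: 76 < GI < 546, so integers 77 through 545: 469 values.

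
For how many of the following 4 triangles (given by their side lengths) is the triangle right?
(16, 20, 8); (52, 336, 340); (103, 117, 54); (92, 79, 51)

(16,20,8): 8²+16² = 320 < 400 = 20² → obtuse
(52,336,340): 52²+336² = 115600 = 340² → right
(103,117,54): 54²+103² = 13525 < 13689 = 117² → obtuse
(92,79,51): 51²+79² = 8842 > 8464 = 92² → acute
1 of the 4 is right.

1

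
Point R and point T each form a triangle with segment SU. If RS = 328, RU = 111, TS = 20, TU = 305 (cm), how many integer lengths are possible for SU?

39

From triangle RSU: 217 < SU < 439.
From triangle TSU: 285 < SU < 325.
Intersection: 285 < SU < 325, so integers 286 through 324: 39 values.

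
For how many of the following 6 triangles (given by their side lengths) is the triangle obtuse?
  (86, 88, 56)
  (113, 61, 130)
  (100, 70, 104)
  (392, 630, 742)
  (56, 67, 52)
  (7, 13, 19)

2

(86,88,56): 56²+86² = 10532 > 7744 = 88² → acute
(113,61,130): 61²+113² = 16490 < 16900 = 130² → obtuse
(100,70,104): 70²+100² = 14900 > 10816 = 104² → acute
(392,630,742): 392²+630² = 550564 = 742² → right
(56,67,52): 52²+56² = 5840 > 4489 = 67² → acute
(7,13,19): 7²+13² = 218 < 361 = 19² → obtuse
2 of the 6 are obtuse.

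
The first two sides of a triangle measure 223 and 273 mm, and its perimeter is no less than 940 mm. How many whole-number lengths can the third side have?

Triangle inequality: 50 < x < 496. Perimeter ≥ 940 gives x ≥ 940 − 223 − 273 = 444.
So 444 ≤ x < 496; integers 444 through 495: 52 values.

52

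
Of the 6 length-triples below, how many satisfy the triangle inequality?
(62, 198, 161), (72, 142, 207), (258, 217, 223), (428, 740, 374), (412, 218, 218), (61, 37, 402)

5

(62,161,198): 62+161 > 198 → valid
(72,142,207): 72+142 > 207 → valid
(217,223,258): 217+223 > 258 → valid
(374,428,740): 374+428 > 740 → valid
(218,218,412): 218+218 > 412 → valid
(37,61,402): 37+61 ≤ 402 → not valid
5 of the 6 triples form a triangle.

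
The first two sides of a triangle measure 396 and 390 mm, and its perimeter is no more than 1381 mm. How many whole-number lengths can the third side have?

Triangle inequality: 6 < x < 786. Perimeter ≤ 1381 gives x ≤ 1381 − 396 − 390 = 595.
So 6 < x ≤ 595; integers 7 through 595: 589 values.

589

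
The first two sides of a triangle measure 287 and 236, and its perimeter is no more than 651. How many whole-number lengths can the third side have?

Triangle inequality: 51 < x < 523. Perimeter ≤ 651 gives x ≤ 651 − 287 − 236 = 128.
So 51 < x ≤ 128; integers 52 through 128: 77 values.

77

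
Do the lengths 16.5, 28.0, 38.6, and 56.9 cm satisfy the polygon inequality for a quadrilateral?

Yes

A quadrilateral exists iff every side is shorter than the sum of the others — equivalently, the longest side is less than the sum of the rest.
Longest side 56.9 < 83.1 (sum of the remaining 3), so yes.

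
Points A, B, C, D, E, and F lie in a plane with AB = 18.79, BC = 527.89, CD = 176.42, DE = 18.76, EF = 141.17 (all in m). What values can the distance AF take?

The maximum is all hops collinear in one direction: 18.79 + 527.89 + 176.42 + 18.76 + 141.17 = 883.03.
The longest hop is 527.89; the others sum to 355.14. Folding the others back against it leaves at least 527.89 − 355.14 = 172.75.

172.75 ≤ AF ≤ 883.03 m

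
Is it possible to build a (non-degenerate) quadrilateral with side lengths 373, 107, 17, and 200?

No

For a quadrilateral, each side must be shorter than the sum of the others.
Here the longest side is 373, but the remaining 3 sides sum to only 324.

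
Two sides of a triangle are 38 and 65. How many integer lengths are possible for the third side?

75

The third side lies in the open interval (27, 103).
Integers from 28 to 102 inclusive: 102 − 28 + 1 = 75.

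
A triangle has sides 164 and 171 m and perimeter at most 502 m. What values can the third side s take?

Triangle inequality alone gives 7 < s < 335.
The perimeter condition gives s ≤ 502 − 164 − 171 = 167.
Intersecting the two: 7 < s ≤ 167.

7 < s ≤ 167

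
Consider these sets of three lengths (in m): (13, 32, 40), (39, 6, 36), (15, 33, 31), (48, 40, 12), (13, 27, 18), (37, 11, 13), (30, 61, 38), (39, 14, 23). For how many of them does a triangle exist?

6

(13,32,40): 13+32 > 40 → valid
(6,36,39): 6+36 > 39 → valid
(15,31,33): 15+31 > 33 → valid
(12,40,48): 12+40 > 48 → valid
(13,18,27): 13+18 > 27 → valid
(11,13,37): 11+13 ≤ 37 → not valid
(30,38,61): 30+38 > 61 → valid
(14,23,39): 14+23 ≤ 39 → not valid
6 of the 8 triples form a triangle.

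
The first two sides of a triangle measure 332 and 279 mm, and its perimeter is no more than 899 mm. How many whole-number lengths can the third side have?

235

Triangle inequality: 53 < x < 611. Perimeter ≤ 899 gives x ≤ 899 − 332 − 279 = 288.
So 53 < x ≤ 288; integers 54 through 288: 235 values.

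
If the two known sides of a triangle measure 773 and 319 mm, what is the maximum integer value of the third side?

1091

The third side must be strictly less than 773 + 319 = 1092.
The largest integer below 1092 is 1091.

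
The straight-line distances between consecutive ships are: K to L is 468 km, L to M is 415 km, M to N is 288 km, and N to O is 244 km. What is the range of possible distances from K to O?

0 ≤ KO ≤ 1415 km

The maximum is all hops collinear in one direction: 468 + 415 + 288 + 244 = 1415.
The longest hop is 468; the others sum to 947. Since 468 ≤ 947, the path can fold back on itself completely, so the minimum distance is 0.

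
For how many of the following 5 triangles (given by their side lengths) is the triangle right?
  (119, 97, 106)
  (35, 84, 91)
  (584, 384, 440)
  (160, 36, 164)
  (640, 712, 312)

4

(119,97,106): 97²+106² = 20645 > 14161 = 119² → acute
(35,84,91): 35²+84² = 8281 = 91² → right
(584,384,440): 384²+440² = 341056 = 584² → right
(160,36,164): 36²+160² = 26896 = 164² → right
(640,712,312): 312²+640² = 506944 = 712² → right
4 of the 5 are right.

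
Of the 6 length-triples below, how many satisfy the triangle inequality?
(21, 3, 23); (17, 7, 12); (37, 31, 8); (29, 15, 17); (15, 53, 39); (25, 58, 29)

5

(3,21,23): 3+21 > 23 → valid
(7,12,17): 7+12 > 17 → valid
(8,31,37): 8+31 > 37 → valid
(15,17,29): 15+17 > 29 → valid
(15,39,53): 15+39 > 53 → valid
(25,29,58): 25+29 ≤ 58 → not valid
5 of the 6 triples form a triangle.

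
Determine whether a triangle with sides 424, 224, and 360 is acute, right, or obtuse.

right

Compare the square of the longest side to the sum of squares of the other two: 224² + 360² = 179776 = 424².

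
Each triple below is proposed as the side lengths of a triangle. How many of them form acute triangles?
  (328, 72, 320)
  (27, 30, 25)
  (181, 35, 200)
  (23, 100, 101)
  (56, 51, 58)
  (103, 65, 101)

(328,72,320): 72²+320² = 107584 = 328² → right
(27,30,25): 25²+27² = 1354 > 900 = 30² → acute
(181,35,200): 35²+181² = 33986 < 40000 = 200² → obtuse
(23,100,101): 23²+100² = 10529 > 10201 = 101² → acute
(56,51,58): 51²+56² = 5737 > 3364 = 58² → acute
(103,65,101): 65²+101² = 14426 > 10609 = 103² → acute
4 of the 6 are acute.

4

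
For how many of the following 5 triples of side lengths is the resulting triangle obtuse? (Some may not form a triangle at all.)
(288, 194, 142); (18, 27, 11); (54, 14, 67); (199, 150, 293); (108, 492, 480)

(288,194,142): 142²+194² = 57800 < 82944 = 288² → obtuse
(18,27,11): 11²+18² = 445 < 729 = 27² → obtuse
(54,14,67): 14²+54² = 3112 < 4489 = 67² → obtuse
(199,150,293): 150²+199² = 62101 < 85849 = 293² → obtuse
(108,492,480): 108²+480² = 242064 = 492² → right
4 of the 5 are obtuse.

4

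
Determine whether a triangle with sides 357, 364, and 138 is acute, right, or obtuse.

acute

Compare the square of the longest side to the sum of squares of the other two: 138² + 357² = 146493 > 132496 = 364².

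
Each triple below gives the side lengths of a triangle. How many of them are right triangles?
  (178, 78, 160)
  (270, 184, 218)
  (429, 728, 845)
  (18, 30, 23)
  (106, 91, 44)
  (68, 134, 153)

2

(178,78,160): 78²+160² = 31684 = 178² → right
(270,184,218): 184²+218² = 81380 > 72900 = 270² → acute
(429,728,845): 429²+728² = 714025 = 845² → right
(18,30,23): 18²+23² = 853 < 900 = 30² → obtuse
(106,91,44): 44²+91² = 10217 < 11236 = 106² → obtuse
(68,134,153): 68²+134² = 22580 < 23409 = 153² → obtuse
2 of the 6 are right.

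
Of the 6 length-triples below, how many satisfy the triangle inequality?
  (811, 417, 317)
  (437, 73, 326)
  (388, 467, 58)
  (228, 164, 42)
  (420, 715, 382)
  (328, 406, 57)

(317,417,811): 317+417 ≤ 811 → not valid
(73,326,437): 73+326 ≤ 437 → not valid
(58,388,467): 58+388 ≤ 467 → not valid
(42,164,228): 42+164 ≤ 228 → not valid
(382,420,715): 382+420 > 715 → valid
(57,328,406): 57+328 ≤ 406 → not valid
1 of the 6 triples forms a triangle.

1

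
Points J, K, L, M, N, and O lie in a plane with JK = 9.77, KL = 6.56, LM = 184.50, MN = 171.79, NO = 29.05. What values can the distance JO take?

The maximum is all hops collinear in one direction: 9.77 + 6.56 + 184.50 + 171.79 + 29.05 = 401.67.
The longest hop is 184.50; the others sum to 217.17. Since 184.50 ≤ 217.17, the path can fold back on itself completely, so the minimum distance is 0.

0 ≤ JO ≤ 401.67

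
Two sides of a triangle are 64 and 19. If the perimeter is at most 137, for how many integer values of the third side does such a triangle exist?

9

Triangle inequality: 45 < x < 83. Perimeter ≤ 137 gives x ≤ 137 − 64 − 19 = 54.
So 45 < x ≤ 54; integers 46 through 54: 9 values.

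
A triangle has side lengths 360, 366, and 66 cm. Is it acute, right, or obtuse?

right

Compare the square of the longest side to the sum of squares of the other two: 66² + 360² = 133956 = 366².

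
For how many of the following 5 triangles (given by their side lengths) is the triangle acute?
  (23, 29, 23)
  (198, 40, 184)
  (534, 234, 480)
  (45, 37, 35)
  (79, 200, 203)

(23,29,23): 23²+23² = 1058 > 841 = 29² → acute
(198,40,184): 40²+184² = 35456 < 39204 = 198² → obtuse
(534,234,480): 234²+480² = 285156 = 534² → right
(45,37,35): 35²+37² = 2594 > 2025 = 45² → acute
(79,200,203): 79²+200² = 46241 > 41209 = 203² → acute
3 of the 5 are acute.

3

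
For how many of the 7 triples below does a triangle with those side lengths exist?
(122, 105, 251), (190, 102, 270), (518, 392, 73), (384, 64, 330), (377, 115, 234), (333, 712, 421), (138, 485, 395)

(105,122,251): 105+122 ≤ 251 → not valid
(102,190,270): 102+190 > 270 → valid
(73,392,518): 73+392 ≤ 518 → not valid
(64,330,384): 64+330 > 384 → valid
(115,234,377): 115+234 ≤ 377 → not valid
(333,421,712): 333+421 > 712 → valid
(138,395,485): 138+395 > 485 → valid
4 of the 7 triples form a triangle.

4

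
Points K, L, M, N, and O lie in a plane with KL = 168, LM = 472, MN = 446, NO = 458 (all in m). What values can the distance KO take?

The maximum is all hops collinear in one direction: 168 + 472 + 446 + 458 = 1544.
The longest hop is 472; the others sum to 1072. Since 472 ≤ 1072, the path can fold back on itself completely, so the minimum distance is 0.

0 ≤ KO ≤ 1544 m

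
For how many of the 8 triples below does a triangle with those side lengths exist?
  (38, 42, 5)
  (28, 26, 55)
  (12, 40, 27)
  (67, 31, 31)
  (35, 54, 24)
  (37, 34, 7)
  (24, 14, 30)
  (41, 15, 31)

(5,38,42): 5+38 > 42 → valid
(26,28,55): 26+28 ≤ 55 → not valid
(12,27,40): 12+27 ≤ 40 → not valid
(31,31,67): 31+31 ≤ 67 → not valid
(24,35,54): 24+35 > 54 → valid
(7,34,37): 7+34 > 37 → valid
(14,24,30): 14+24 > 30 → valid
(15,31,41): 15+31 > 41 → valid
5 of the 8 triples form a triangle.

5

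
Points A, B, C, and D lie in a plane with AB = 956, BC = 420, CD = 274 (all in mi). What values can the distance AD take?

262 ≤ AD ≤ 1650 mi

The maximum is all hops collinear in one direction: 956 + 420 + 274 = 1650.
The longest hop is 956; the others sum to 694. Folding the others back against it leaves at least 956 − 694 = 262.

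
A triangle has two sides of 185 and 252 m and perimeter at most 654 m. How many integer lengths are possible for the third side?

Triangle inequality: 67 < x < 437. Perimeter ≤ 654 gives x ≤ 654 − 185 − 252 = 217.
So 67 < x ≤ 217; integers 68 through 217: 150 values.

150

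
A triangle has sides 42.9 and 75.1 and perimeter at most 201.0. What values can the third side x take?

Triangle inequality alone gives 32.2 < x < 118.0.
The perimeter condition gives x ≤ 201.0 − 42.9 − 75.1 = 83.0.
Intersecting the two: 32.2 < x ≤ 83.0.

32.2 < x ≤ 83.0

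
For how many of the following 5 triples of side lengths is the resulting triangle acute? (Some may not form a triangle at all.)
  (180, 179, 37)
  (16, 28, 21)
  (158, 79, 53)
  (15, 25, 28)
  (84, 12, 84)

(180,179,37): 37²+179² = 33410 > 32400 = 180² → acute
(16,28,21): 16²+21² = 697 < 784 = 28² → obtuse
(158,79,53): 53+79 ≤ 158, not a triangle
(15,25,28): 15²+25² = 850 > 784 = 28² → acute
(84,12,84): 12²+84² = 7200 > 7056 = 84² → acute
3 of the 5 are acute.

3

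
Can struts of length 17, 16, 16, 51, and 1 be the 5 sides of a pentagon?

No

For a pentagon, each side must be shorter than the sum of the others.
Here the longest side is 51, but the remaining 4 sides sum to only 50.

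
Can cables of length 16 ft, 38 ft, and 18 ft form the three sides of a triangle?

The longest side is 38, but the other two sum to only 34.
34 < 38, so the triangle inequality fails.

No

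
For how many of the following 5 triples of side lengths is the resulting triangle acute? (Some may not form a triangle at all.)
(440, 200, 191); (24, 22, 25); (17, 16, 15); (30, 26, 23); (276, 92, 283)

(440,200,191): 191+200 ≤ 440, not a triangle
(24,22,25): 22²+24² = 1060 > 625 = 25² → acute
(17,16,15): 15²+16² = 481 > 289 = 17² → acute
(30,26,23): 23²+26² = 1205 > 900 = 30² → acute
(276,92,283): 92²+276² = 84640 > 80089 = 283² → acute
4 of the 5 are acute.

4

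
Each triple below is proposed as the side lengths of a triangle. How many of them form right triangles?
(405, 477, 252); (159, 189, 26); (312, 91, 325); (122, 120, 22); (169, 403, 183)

(405,477,252): 252²+405² = 227529 = 477² → right
(159,189,26): 26+159 ≤ 189, not a triangle
(312,91,325): 91²+312² = 105625 = 325² → right
(122,120,22): 22²+120² = 14884 = 122² → right
(169,403,183): 169+183 ≤ 403, not a triangle
3 of the 5 are right.

3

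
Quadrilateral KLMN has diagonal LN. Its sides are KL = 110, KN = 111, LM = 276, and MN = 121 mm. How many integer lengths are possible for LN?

From triangle KLN: 1 < LN < 221.
From triangle MLN: 155 < LN < 397.
Intersection: 155 < LN < 221, so integers 156 through 220: 65 values.

65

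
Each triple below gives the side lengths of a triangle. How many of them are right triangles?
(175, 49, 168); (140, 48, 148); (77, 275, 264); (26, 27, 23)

(175,49,168): 49²+168² = 30625 = 175² → right
(140,48,148): 48²+140² = 21904 = 148² → right
(77,275,264): 77²+264² = 75625 = 275² → right
(26,27,23): 23²+26² = 1205 > 729 = 27² → acute
3 of the 4 are right.

3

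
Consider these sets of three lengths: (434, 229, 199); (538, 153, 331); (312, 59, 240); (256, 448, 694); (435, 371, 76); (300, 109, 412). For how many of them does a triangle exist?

(199,229,434): 199+229 ≤ 434 → not valid
(153,331,538): 153+331 ≤ 538 → not valid
(59,240,312): 59+240 ≤ 312 → not valid
(256,448,694): 256+448 > 694 → valid
(76,371,435): 76+371 > 435 → valid
(109,300,412): 109+300 ≤ 412 → not valid
2 of the 6 triples form a triangle.

2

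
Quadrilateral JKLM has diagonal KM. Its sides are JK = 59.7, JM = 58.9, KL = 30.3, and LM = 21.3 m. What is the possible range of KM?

From triangle JKM: |59.7 − 58.9| < KM < 59.7 + 58.9, i.e. 0.8 < KM < 118.6.
From triangle LKM: 9.0 < KM < 51.6.
Both must hold, so KM lies in the intersection.

9.0 < KM < 51.6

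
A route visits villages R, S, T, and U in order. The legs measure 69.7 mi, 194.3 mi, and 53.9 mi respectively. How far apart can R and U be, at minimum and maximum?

70.7 ≤ RU ≤ 317.9 mi

The maximum is all hops collinear in one direction: 69.7 + 194.3 + 53.9 = 317.9.
The longest hop is 194.3; the others sum to 123.6. Folding the others back against it leaves at least 194.3 − 123.6 = 70.7.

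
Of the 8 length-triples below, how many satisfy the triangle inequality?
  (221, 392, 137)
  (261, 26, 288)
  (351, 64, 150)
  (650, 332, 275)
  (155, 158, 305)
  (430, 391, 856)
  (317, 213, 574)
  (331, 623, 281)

(137,221,392): 137+221 ≤ 392 → not valid
(26,261,288): 26+261 ≤ 288 → not valid
(64,150,351): 64+150 ≤ 351 → not valid
(275,332,650): 275+332 ≤ 650 → not valid
(155,158,305): 155+158 > 305 → valid
(391,430,856): 391+430 ≤ 856 → not valid
(213,317,574): 213+317 ≤ 574 → not valid
(281,331,623): 281+331 ≤ 623 → not valid
1 of the 8 triples forms a triangle.

1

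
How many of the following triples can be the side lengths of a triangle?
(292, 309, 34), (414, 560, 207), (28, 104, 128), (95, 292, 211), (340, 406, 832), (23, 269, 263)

5

(34,292,309): 34+292 > 309 → valid
(207,414,560): 207+414 > 560 → valid
(28,104,128): 28+104 > 128 → valid
(95,211,292): 95+211 > 292 → valid
(340,406,832): 340+406 ≤ 832 → not valid
(23,263,269): 23+263 > 269 → valid
5 of the 6 triples form a triangle.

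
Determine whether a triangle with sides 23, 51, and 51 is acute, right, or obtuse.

acute

Compare the square of the longest side to the sum of squares of the other two: 23² + 51² = 3130 > 2601 = 51².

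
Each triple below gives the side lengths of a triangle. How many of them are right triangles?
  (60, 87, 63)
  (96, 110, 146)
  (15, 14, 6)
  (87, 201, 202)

(60,87,63): 60²+63² = 7569 = 87² → right
(96,110,146): 96²+110² = 21316 = 146² → right
(15,14,6): 6²+14² = 232 > 225 = 15² → acute
(87,201,202): 87²+201² = 47970 > 40804 = 202² → acute
2 of the 4 are right.

2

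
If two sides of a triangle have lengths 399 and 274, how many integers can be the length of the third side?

The third side lies in the open interval (125, 673).
Integers from 126 to 672 inclusive: 672 − 126 + 1 = 547.

547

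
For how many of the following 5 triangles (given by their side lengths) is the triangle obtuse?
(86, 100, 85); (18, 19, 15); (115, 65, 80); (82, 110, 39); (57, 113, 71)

(86,100,85): 85²+86² = 14621 > 10000 = 100² → acute
(18,19,15): 15²+18² = 549 > 361 = 19² → acute
(115,65,80): 65²+80² = 10625 < 13225 = 115² → obtuse
(82,110,39): 39²+82² = 8245 < 12100 = 110² → obtuse
(57,113,71): 57²+71² = 8290 < 12769 = 113² → obtuse
3 of the 5 are obtuse.

3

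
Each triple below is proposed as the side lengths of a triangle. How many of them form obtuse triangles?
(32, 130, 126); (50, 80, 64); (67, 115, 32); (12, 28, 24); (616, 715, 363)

(32,130,126): 32²+126² = 16900 = 130² → right
(50,80,64): 50²+64² = 6596 > 6400 = 80² → acute
(67,115,32): 32+67 ≤ 115, not a triangle
(12,28,24): 12²+24² = 720 < 784 = 28² → obtuse
(616,715,363): 363²+616² = 511225 = 715² → right
1 of the 5 is obtuse.

1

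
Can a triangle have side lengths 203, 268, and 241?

Yes

The longest side is 268, and the other two sum to 444.
Since 444 > 268, the triangle inequality holds.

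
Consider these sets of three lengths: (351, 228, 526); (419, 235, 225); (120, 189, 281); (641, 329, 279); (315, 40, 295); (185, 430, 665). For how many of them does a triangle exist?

(228,351,526): 228+351 > 526 → valid
(225,235,419): 225+235 > 419 → valid
(120,189,281): 120+189 > 281 → valid
(279,329,641): 279+329 ≤ 641 → not valid
(40,295,315): 40+295 > 315 → valid
(185,430,665): 185+430 ≤ 665 → not valid
4 of the 6 triples form a triangle.

4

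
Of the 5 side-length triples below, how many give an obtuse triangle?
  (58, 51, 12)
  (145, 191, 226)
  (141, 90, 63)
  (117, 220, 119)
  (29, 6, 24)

4

(58,51,12): 12²+51² = 2745 < 3364 = 58² → obtuse
(145,191,226): 145²+191² = 57506 > 51076 = 226² → acute
(141,90,63): 63²+90² = 12069 < 19881 = 141² → obtuse
(117,220,119): 117²+119² = 27850 < 48400 = 220² → obtuse
(29,6,24): 6²+24² = 612 < 841 = 29² → obtuse
4 of the 5 are obtuse.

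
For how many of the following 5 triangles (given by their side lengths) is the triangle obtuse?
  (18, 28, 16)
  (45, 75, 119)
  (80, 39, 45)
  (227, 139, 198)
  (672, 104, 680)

3

(18,28,16): 16²+18² = 580 < 784 = 28² → obtuse
(45,75,119): 45²+75² = 7650 < 14161 = 119² → obtuse
(80,39,45): 39²+45² = 3546 < 6400 = 80² → obtuse
(227,139,198): 139²+198² = 58525 > 51529 = 227² → acute
(672,104,680): 104²+672² = 462400 = 680² → right
3 of the 5 are obtuse.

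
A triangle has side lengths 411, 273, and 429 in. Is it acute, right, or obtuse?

acute

Compare the square of the longest side to the sum of squares of the other two: 273² + 411² = 243450 > 184041 = 429².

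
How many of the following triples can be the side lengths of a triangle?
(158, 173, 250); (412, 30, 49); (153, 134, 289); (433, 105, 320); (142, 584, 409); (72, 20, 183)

1

(158,173,250): 158+173 > 250 → valid
(30,49,412): 30+49 ≤ 412 → not valid
(134,153,289): 134+153 ≤ 289 → not valid
(105,320,433): 105+320 ≤ 433 → not valid
(142,409,584): 142+409 ≤ 584 → not valid
(20,72,183): 20+72 ≤ 183 → not valid
1 of the 6 triples forms a triangle.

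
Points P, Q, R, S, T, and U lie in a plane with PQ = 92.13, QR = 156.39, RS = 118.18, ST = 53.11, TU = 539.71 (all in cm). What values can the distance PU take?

119.90 ≤ PU ≤ 959.52 cm

The maximum is all hops collinear in one direction: 92.13 + 156.39 + 118.18 + 53.11 + 539.71 = 959.52.
The longest hop is 539.71; the others sum to 419.81. Folding the others back against it leaves at least 539.71 − 419.81 = 119.90.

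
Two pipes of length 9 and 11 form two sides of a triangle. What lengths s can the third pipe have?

By the triangle inequality, s must be less than 9 + 11 = 20 and greater than |9 − 11| = 2.

2 < s < 20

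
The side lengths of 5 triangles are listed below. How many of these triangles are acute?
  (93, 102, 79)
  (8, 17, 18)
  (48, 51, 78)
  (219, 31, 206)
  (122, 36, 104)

2

(93,102,79): 79²+93² = 14890 > 10404 = 102² → acute
(8,17,18): 8²+17² = 353 > 324 = 18² → acute
(48,51,78): 48²+51² = 4905 < 6084 = 78² → obtuse
(219,31,206): 31²+206² = 43397 < 47961 = 219² → obtuse
(122,36,104): 36²+104² = 12112 < 14884 = 122² → obtuse
2 of the 5 are acute.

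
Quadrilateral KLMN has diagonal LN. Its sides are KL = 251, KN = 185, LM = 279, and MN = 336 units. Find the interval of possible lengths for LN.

66 < LN < 436

From triangle KLN: |251 − 185| < LN < 251 + 185, i.e. 66 < LN < 436.
From triangle MLN: 57 < LN < 615.
Both must hold, so LN lies in the intersection.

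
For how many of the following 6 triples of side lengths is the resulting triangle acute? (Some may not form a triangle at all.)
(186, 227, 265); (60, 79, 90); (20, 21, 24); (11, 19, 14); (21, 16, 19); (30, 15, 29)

5

(186,227,265): 186²+227² = 86125 > 70225 = 265² → acute
(60,79,90): 60²+79² = 9841 > 8100 = 90² → acute
(20,21,24): 20²+21² = 841 > 576 = 24² → acute
(11,19,14): 11²+14² = 317 < 361 = 19² → obtuse
(21,16,19): 16²+19² = 617 > 441 = 21² → acute
(30,15,29): 15²+29² = 1066 > 900 = 30² → acute
5 of the 6 are acute.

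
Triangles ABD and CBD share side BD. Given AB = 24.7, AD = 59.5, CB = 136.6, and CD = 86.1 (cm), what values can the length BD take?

50.5 < BD < 84.2

From triangle ABD: |24.7 − 59.5| < BD < 24.7 + 59.5, i.e. 34.8 < BD < 84.2.
From triangle CBD: 50.5 < BD < 222.7.
Both must hold, so BD lies in the intersection.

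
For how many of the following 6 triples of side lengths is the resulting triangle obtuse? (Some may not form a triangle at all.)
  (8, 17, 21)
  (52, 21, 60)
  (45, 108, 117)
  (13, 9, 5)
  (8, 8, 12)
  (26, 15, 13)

(8,17,21): 8²+17² = 353 < 441 = 21² → obtuse
(52,21,60): 21²+52² = 3145 < 3600 = 60² → obtuse
(45,108,117): 45²+108² = 13689 = 117² → right
(13,9,5): 5²+9² = 106 < 169 = 13² → obtuse
(8,8,12): 8²+8² = 128 < 144 = 12² → obtuse
(26,15,13): 13²+15² = 394 < 676 = 26² → obtuse
5 of the 6 are obtuse.

5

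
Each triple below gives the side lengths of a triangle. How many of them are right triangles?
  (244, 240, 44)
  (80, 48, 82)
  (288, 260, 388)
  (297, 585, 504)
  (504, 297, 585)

4

(244,240,44): 44²+240² = 59536 = 244² → right
(80,48,82): 48²+80² = 8704 > 6724 = 82² → acute
(288,260,388): 260²+288² = 150544 = 388² → right
(297,585,504): 297²+504² = 342225 = 585² → right
(504,297,585): 297²+504² = 342225 = 585² → right
4 of the 5 are right.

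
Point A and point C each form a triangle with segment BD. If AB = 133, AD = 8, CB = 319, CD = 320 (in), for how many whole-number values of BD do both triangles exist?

15

From triangle ABD: 125 < BD < 141.
From triangle CBD: 1 < BD < 639.
Intersection: 125 < BD < 141, so integers 126 through 140: 15 values.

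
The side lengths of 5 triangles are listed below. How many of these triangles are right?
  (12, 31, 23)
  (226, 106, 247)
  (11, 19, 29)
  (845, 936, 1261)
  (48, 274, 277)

(12,31,23): 12²+23² = 673 < 961 = 31² → obtuse
(226,106,247): 106²+226² = 62312 > 61009 = 247² → acute
(11,19,29): 11²+19² = 482 < 841 = 29² → obtuse
(845,936,1261): 845²+936² = 1590121 = 1261² → right
(48,274,277): 48²+274² = 77380 > 76729 = 277² → acute
1 of the 5 is right.

1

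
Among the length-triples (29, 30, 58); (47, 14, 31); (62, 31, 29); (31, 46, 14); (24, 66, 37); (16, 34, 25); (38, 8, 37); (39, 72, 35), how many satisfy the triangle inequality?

(29,30,58): 29+30 > 58 → valid
(14,31,47): 14+31 ≤ 47 → not valid
(29,31,62): 29+31 ≤ 62 → not valid
(14,31,46): 14+31 ≤ 46 → not valid
(24,37,66): 24+37 ≤ 66 → not valid
(16,25,34): 16+25 > 34 → valid
(8,37,38): 8+37 > 38 → valid
(35,39,72): 35+39 > 72 → valid
4 of the 8 triples form a triangle.

4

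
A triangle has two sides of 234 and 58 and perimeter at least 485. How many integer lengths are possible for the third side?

99

Triangle inequality: 176 < x < 292. Perimeter ≥ 485 gives x ≥ 485 − 234 − 58 = 193.
So 193 ≤ x < 292; integers 193 through 291: 99 values.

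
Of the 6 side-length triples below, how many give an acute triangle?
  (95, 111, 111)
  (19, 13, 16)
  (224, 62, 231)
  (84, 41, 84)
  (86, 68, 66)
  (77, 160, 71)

(95,111,111): 95²+111² = 21346 > 12321 = 111² → acute
(19,13,16): 13²+16² = 425 > 361 = 19² → acute
(224,62,231): 62²+224² = 54020 > 53361 = 231² → acute
(84,41,84): 41²+84² = 8737 > 7056 = 84² → acute
(86,68,66): 66²+68² = 8980 > 7396 = 86² → acute
(77,160,71): 71+77 ≤ 160, not a triangle
5 of the 6 are acute.

5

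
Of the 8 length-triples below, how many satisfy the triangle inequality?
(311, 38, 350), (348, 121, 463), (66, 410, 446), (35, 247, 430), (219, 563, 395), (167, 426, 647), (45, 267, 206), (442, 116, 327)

4

(38,311,350): 38+311 ≤ 350 → not valid
(121,348,463): 121+348 > 463 → valid
(66,410,446): 66+410 > 446 → valid
(35,247,430): 35+247 ≤ 430 → not valid
(219,395,563): 219+395 > 563 → valid
(167,426,647): 167+426 ≤ 647 → not valid
(45,206,267): 45+206 ≤ 267 → not valid
(116,327,442): 116+327 > 442 → valid
4 of the 8 triples form a triangle.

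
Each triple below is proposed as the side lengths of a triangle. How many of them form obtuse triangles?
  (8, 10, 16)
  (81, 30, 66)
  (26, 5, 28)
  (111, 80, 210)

3

(8,10,16): 8²+10² = 164 < 256 = 16² → obtuse
(81,30,66): 30²+66² = 5256 < 6561 = 81² → obtuse
(26,5,28): 5²+26² = 701 < 784 = 28² → obtuse
(111,80,210): 80+111 ≤ 210, not a triangle
3 of the 4 are obtuse.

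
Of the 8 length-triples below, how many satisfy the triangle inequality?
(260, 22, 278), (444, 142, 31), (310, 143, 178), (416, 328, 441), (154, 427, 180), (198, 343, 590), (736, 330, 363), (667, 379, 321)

4

(22,260,278): 22+260 > 278 → valid
(31,142,444): 31+142 ≤ 444 → not valid
(143,178,310): 143+178 > 310 → valid
(328,416,441): 328+416 > 441 → valid
(154,180,427): 154+180 ≤ 427 → not valid
(198,343,590): 198+343 ≤ 590 → not valid
(330,363,736): 330+363 ≤ 736 → not valid
(321,379,667): 321+379 > 667 → valid
4 of the 8 triples form a triangle.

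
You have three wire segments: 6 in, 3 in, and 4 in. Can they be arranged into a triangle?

The longest side is 6, and the other two sum to 7.
Since 7 > 6, the triangle inequality holds.

Yes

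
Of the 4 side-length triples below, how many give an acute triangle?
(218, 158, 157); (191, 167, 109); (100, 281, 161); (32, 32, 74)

2

(218,158,157): 157²+158² = 49613 > 47524 = 218² → acute
(191,167,109): 109²+167² = 39770 > 36481 = 191² → acute
(100,281,161): 100+161 ≤ 281, not a triangle
(32,32,74): 32+32 ≤ 74, not a triangle
2 of the 4 are acute.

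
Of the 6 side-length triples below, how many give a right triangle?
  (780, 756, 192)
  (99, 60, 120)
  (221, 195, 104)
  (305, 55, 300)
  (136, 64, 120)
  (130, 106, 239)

4

(780,756,192): 192²+756² = 608400 = 780² → right
(99,60,120): 60²+99² = 13401 < 14400 = 120² → obtuse
(221,195,104): 104²+195² = 48841 = 221² → right
(305,55,300): 55²+300² = 93025 = 305² → right
(136,64,120): 64²+120² = 18496 = 136² → right
(130,106,239): 106+130 ≤ 239, not a triangle
4 of the 6 are right.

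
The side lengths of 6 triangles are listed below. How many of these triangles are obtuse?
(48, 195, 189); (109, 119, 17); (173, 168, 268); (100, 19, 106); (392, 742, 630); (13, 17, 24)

(48,195,189): 48²+189² = 38025 = 195² → right
(109,119,17): 17²+109² = 12170 < 14161 = 119² → obtuse
(173,168,268): 168²+173² = 58153 < 71824 = 268² → obtuse
(100,19,106): 19²+100² = 10361 < 11236 = 106² → obtuse
(392,742,630): 392²+630² = 550564 = 742² → right
(13,17,24): 13²+17² = 458 < 576 = 24² → obtuse
4 of the 6 are obtuse.

4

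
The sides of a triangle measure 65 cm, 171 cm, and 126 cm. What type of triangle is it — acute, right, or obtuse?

obtuse

Compare the square of the longest side to the sum of squares of the other two: 65² + 126² = 20101 < 29241 = 171².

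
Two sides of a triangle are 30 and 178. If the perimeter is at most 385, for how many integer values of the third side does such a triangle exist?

29

Triangle inequality: 148 < x < 208. Perimeter ≤ 385 gives x ≤ 385 − 30 − 178 = 177.
So 148 < x ≤ 177; integers 149 through 177: 29 values.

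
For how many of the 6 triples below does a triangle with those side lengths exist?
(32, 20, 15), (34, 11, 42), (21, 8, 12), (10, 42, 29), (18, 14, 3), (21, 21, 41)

3

(15,20,32): 15+20 > 32 → valid
(11,34,42): 11+34 > 42 → valid
(8,12,21): 8+12 ≤ 21 → not valid
(10,29,42): 10+29 ≤ 42 → not valid
(3,14,18): 3+14 ≤ 18 → not valid
(21,21,41): 21+21 > 41 → valid
3 of the 6 triples form a triangle.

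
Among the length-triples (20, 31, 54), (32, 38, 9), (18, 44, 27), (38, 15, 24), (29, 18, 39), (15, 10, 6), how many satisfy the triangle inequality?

5

(20,31,54): 20+31 ≤ 54 → not valid
(9,32,38): 9+32 > 38 → valid
(18,27,44): 18+27 > 44 → valid
(15,24,38): 15+24 > 38 → valid
(18,29,39): 18+29 > 39 → valid
(6,10,15): 6+10 > 15 → valid
5 of the 6 triples form a triangle.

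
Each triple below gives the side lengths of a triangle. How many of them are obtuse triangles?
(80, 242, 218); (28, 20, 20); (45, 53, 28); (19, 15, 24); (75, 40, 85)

(80,242,218): 80²+218² = 53924 < 58564 = 242² → obtuse
(28,20,20): 20²+20² = 800 > 784 = 28² → acute
(45,53,28): 28²+45² = 2809 = 53² → right
(19,15,24): 15²+19² = 586 > 576 = 24² → acute
(75,40,85): 40²+75² = 7225 = 85² → right
1 of the 5 is obtuse.

1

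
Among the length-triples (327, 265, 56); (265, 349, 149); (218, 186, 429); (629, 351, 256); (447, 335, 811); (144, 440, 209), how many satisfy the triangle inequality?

(56,265,327): 56+265 ≤ 327 → not valid
(149,265,349): 149+265 > 349 → valid
(186,218,429): 186+218 ≤ 429 → not valid
(256,351,629): 256+351 ≤ 629 → not valid
(335,447,811): 335+447 ≤ 811 → not valid
(144,209,440): 144+209 ≤ 440 → not valid
1 of the 6 triples forms a triangle.

1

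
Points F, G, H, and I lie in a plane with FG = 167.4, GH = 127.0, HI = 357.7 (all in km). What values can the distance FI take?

63.3 ≤ FI ≤ 652.1 km

The maximum is all hops collinear in one direction: 167.4 + 127.0 + 357.7 = 652.1.
The longest hop is 357.7; the others sum to 294.4. Folding the others back against it leaves at least 357.7 − 294.4 = 63.3.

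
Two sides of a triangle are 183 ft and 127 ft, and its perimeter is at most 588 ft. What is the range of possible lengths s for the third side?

56 < s ≤ 278 ft

Triangle inequality alone gives 56 < s < 310.
The perimeter condition gives s ≤ 588 − 183 − 127 = 278.
Intersecting the two: 56 < s ≤ 278.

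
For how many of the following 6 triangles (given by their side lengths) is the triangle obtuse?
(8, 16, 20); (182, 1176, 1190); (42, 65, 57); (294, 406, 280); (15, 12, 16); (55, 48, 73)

1

(8,16,20): 8²+16² = 320 < 400 = 20² → obtuse
(182,1176,1190): 182²+1176² = 1416100 = 1190² → right
(42,65,57): 42²+57² = 5013 > 4225 = 65² → acute
(294,406,280): 280²+294² = 164836 = 406² → right
(15,12,16): 12²+15² = 369 > 256 = 16² → acute
(55,48,73): 48²+55² = 5329 = 73² → right
1 of the 6 is obtuse.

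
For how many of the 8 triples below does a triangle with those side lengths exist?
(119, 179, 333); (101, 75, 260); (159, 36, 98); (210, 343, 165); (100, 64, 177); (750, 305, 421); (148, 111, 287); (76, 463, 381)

(119,179,333): 119+179 ≤ 333 → not valid
(75,101,260): 75+101 ≤ 260 → not valid
(36,98,159): 36+98 ≤ 159 → not valid
(165,210,343): 165+210 > 343 → valid
(64,100,177): 64+100 ≤ 177 → not valid
(305,421,750): 305+421 ≤ 750 → not valid
(111,148,287): 111+148 ≤ 287 → not valid
(76,381,463): 76+381 ≤ 463 → not valid
1 of the 8 triples forms a triangle.

1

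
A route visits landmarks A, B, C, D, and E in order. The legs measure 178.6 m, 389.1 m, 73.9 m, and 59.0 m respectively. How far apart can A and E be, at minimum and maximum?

The maximum is all hops collinear in one direction: 178.6 + 389.1 + 73.9 + 59.0 = 700.6.
The longest hop is 389.1; the others sum to 311.5. Folding the others back against it leaves at least 389.1 − 311.5 = 77.6.

77.6 ≤ AE ≤ 700.6 m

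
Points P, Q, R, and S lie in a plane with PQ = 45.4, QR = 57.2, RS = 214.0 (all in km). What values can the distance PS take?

The maximum is all hops collinear in one direction: 45.4 + 57.2 + 214.0 = 316.6.
The longest hop is 214.0; the others sum to 102.6. Folding the others back against it leaves at least 214.0 − 102.6 = 111.4.

111.4 ≤ PS ≤ 316.6 km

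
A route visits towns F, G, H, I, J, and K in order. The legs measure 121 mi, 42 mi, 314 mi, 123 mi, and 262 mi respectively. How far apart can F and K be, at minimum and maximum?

The maximum is all hops collinear in one direction: 121 + 42 + 314 + 123 + 262 = 862.
The longest hop is 314; the others sum to 548. Since 314 ≤ 548, the path can fold back on itself completely, so the minimum distance is 0.

0 ≤ FK ≤ 862 mi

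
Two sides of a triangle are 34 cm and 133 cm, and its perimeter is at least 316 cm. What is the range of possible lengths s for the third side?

Triangle inequality alone gives 99 < s < 167.
The perimeter condition gives s ≥ 316 − 34 − 133 = 149.
Intersecting the two: 149 ≤ s < 167.

149 ≤ s < 167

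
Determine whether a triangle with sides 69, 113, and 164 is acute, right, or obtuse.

obtuse

Compare the square of the longest side to the sum of squares of the other two: 69² + 113² = 17530 < 26896 = 164².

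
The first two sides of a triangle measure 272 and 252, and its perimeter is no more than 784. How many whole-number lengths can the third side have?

Triangle inequality: 20 < x < 524. Perimeter ≤ 784 gives x ≤ 784 − 272 − 252 = 260.
So 20 < x ≤ 260; integers 21 through 260: 240 values.

240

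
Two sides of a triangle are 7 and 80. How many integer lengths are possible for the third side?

13

The third side lies in the open interval (73, 87).
Integers from 74 to 86 inclusive: 86 − 74 + 1 = 13.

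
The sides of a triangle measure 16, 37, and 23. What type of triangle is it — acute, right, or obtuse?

Compare the square of the longest side to the sum of squares of the other two: 16² + 23² = 785 < 1369 = 37².

obtuse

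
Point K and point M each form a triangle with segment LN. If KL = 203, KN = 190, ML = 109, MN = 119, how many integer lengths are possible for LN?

214

From triangle KLN: 13 < LN < 393.
From triangle MLN: 10 < LN < 228.
Intersection: 13 < LN < 228, so integers 14 through 227: 214 values.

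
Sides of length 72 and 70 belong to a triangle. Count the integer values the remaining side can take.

The third side lies in the open interval (2, 142).
Integers from 3 to 141 inclusive: 141 − 3 + 1 = 139.

139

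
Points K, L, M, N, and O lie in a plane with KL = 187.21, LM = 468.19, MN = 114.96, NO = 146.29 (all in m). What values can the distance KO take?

19.73 ≤ KO ≤ 916.65 m

The maximum is all hops collinear in one direction: 187.21 + 468.19 + 114.96 + 146.29 = 916.65.
The longest hop is 468.19; the others sum to 448.46. Folding the others back against it leaves at least 468.19 − 448.46 = 19.73.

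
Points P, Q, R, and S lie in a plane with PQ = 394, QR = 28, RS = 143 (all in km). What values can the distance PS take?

The maximum is all hops collinear in one direction: 394 + 28 + 143 = 565.
The longest hop is 394; the others sum to 171. Folding the others back against it leaves at least 394 − 171 = 223.

223 ≤ PS ≤ 565 km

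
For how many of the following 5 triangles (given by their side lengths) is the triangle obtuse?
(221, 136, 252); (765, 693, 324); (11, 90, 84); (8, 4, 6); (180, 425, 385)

(221,136,252): 136²+221² = 67337 > 63504 = 252² → acute
(765,693,324): 324²+693² = 585225 = 765² → right
(11,90,84): 11²+84² = 7177 < 8100 = 90² → obtuse
(8,4,6): 4²+6² = 52 < 64 = 8² → obtuse
(180,425,385): 180²+385² = 180625 = 425² → right
2 of the 5 are obtuse.

2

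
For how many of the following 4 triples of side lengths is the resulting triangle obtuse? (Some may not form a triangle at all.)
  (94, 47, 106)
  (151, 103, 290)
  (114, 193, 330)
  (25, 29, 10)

(94,47,106): 47²+94² = 11045 < 11236 = 106² → obtuse
(151,103,290): 103+151 ≤ 290, not a triangle
(114,193,330): 114+193 ≤ 330, not a triangle
(25,29,10): 10²+25² = 725 < 841 = 29² → obtuse
2 of the 4 are obtuse.

2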